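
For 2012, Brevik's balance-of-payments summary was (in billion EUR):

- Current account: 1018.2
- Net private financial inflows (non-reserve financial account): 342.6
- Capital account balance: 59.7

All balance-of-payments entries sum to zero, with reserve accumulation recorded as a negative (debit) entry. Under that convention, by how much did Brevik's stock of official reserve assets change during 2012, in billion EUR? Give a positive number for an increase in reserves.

1420.5

Official reserve transactions balance = -(1018.2 + 59.7 + 342.6) = -1420.5
An accumulation of reserves is recorded as a debit (negative entry), so the change in the stock of reserves is the negative of that balance.
Change in official reserves = -(-1420.5) = 1420.5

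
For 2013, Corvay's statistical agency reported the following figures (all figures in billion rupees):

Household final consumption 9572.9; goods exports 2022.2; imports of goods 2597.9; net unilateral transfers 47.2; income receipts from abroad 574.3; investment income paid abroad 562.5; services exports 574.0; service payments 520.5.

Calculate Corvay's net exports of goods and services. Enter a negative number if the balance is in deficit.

-522.2

Goods balance = 2022.2 - 2597.9 = -575.7
Services balance = 574.0 - 520.5 = 53.5
Trade balance (goods + services) = -575.7 + 53.5 = -522.2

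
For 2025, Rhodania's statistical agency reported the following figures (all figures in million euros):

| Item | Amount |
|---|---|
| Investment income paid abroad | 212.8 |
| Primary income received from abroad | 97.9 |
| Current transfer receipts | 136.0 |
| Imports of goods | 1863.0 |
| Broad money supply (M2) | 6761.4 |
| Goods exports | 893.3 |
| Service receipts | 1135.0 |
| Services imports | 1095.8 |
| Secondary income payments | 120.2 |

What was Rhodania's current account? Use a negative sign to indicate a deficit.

Goods balance = 893.3 - 1863.0 = -969.7
Services balance = 1135.0 - 1095.8 = 39.2
Trade balance (goods + services) = -969.7 + 39.2 = -930.5
Net primary income = 97.9 - 212.8 = -114.9
Net secondary income = 136.0 - 120.2 = 15.8
Current account = -930.5 + (-114.9) + 15.8 = -1029.6

-1029.6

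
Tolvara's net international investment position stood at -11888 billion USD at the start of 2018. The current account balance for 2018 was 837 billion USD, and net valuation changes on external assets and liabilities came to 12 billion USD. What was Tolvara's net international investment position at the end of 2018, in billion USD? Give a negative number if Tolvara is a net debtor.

Change in NIIP = current account + net valuation change = 837 + 12 = 849
End-of-year NIIP = -11888 + 849 = -11039

-11039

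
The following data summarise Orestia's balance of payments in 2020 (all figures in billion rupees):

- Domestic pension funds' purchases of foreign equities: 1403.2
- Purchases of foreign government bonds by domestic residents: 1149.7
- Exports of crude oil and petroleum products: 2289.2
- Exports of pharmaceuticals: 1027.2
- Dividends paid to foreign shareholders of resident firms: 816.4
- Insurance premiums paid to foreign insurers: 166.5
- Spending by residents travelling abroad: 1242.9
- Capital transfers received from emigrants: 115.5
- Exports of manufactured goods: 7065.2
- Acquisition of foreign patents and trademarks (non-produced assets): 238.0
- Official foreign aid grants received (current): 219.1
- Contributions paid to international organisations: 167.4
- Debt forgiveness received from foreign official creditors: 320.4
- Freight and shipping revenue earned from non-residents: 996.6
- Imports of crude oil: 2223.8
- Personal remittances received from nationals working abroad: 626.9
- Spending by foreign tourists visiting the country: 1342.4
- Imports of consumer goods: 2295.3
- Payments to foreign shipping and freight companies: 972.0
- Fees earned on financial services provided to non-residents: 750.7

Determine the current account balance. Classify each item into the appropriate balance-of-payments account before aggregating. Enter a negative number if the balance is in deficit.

Goods: 7065.2 - 2295.3 + 1027.2 + 2289.2 - 2223.8 = 5862.5
Services: -166.5 + 750.7 + 1342.4 - 972.0 - 1242.9 + 996.6 = 708.3
Primary income: -816.4
Secondary income: 626.9 + 219.1 - 167.4 = 678.6
Current account = 5862.5 + 708.3 + (-816.4) + 678.6 = 6433.0
(Excluded from the current account — financial account: domestic pension funds' purchases of foreign equities 1403.2, purchases of foreign government bonds by domestic residents 1149.7; capital account: capital transfers received from emigrants 115.5, acquisition of foreign patents and trademarks (non-produced assets) 238.0, debt forgiveness received from foreign official creditors 320.4.)

6433.0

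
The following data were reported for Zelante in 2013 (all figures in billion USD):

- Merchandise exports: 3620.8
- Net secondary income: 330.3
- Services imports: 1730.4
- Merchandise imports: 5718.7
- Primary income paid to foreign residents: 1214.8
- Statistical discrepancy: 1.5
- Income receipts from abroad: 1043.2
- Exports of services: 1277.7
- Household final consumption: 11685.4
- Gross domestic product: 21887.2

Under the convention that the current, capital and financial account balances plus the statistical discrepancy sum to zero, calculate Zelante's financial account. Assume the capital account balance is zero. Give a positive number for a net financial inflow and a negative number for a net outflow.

Goods balance = 3620.8 - 5718.7 = -2097.9
Services balance = 1277.7 - 1730.4 = -452.7
Trade balance (goods + services) = -2097.9 + (-452.7) = -2550.6
Net primary income = 1043.2 - 1214.8 = -171.6
Net secondary income = 330.3
Current account = -2550.6 + (-171.6) + 330.3 = -2391.9
Financial account = -(-2391.9 + 1.5) = 2390.4

2390.4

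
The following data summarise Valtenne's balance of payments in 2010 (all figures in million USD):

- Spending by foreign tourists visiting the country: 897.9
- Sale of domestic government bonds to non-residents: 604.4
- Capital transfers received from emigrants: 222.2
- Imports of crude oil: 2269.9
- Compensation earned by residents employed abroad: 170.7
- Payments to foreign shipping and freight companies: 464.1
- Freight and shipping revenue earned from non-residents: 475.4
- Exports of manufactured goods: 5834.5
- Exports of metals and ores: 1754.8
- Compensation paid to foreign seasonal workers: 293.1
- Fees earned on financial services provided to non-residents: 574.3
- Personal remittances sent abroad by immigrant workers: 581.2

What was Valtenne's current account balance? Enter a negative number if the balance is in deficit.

Goods: 5834.5 - 2269.9 + 1754.8 = 5319.4
Services: 897.9 - 464.1 + 475.4 + 574.3 = 1483.5
Primary income: -293.1 + 170.7 = -122.4
Secondary income: -581.2
Current account = 5319.4 + 1483.5 + (-122.4) + (-581.2) = 6099.3
(Excluded from the current account — financial account: sale of domestic government bonds to non-residents 604.4; capital account: capital transfers received from emigrants 222.2.)

6099.3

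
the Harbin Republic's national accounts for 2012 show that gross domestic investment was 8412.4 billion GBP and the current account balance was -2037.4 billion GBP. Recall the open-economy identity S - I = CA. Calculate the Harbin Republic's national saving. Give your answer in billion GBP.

S = I + CA = 8412.4 + (-2037.4) = 6375.0

6375.0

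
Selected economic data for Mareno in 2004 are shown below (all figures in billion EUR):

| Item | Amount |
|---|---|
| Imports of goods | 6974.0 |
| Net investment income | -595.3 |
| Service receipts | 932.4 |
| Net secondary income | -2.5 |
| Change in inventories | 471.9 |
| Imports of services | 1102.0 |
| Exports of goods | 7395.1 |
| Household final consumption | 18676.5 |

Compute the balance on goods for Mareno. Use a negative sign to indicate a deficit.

Goods balance = 7395.1 - 6974.0 = 421.1

421.1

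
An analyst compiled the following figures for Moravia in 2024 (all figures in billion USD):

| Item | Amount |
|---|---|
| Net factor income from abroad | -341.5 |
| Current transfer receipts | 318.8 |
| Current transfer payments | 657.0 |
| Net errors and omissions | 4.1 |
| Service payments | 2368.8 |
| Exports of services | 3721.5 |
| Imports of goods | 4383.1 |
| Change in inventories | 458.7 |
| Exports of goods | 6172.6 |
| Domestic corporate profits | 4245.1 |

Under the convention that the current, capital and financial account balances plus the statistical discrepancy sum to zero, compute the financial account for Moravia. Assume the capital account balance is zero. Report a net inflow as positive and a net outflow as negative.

Goods balance = 6172.6 - 4383.1 = 1789.5
Services balance = 3721.5 - 2368.8 = 1352.7
Trade balance (goods + services) = 1789.5 + 1352.7 = 3142.2
Net primary income = -341.5
Net secondary income = 318.8 - 657.0 = -338.2
Current account = 3142.2 + (-341.5) + (-338.2) = 2462.5
Financial account = -(2462.5 + 4.1) = -2466.6

-2466.6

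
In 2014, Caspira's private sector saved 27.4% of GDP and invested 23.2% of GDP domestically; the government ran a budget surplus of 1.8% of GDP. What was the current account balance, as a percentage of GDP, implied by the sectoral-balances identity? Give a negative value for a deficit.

By the sectoral-balances identity, CA = (S_private - I) + (T - G).
Private balance = 27.4 - 23.2 = 4.2
Government balance (T - G) = 1.8
CA = 4.2 + 1.8 = 6.0

6.0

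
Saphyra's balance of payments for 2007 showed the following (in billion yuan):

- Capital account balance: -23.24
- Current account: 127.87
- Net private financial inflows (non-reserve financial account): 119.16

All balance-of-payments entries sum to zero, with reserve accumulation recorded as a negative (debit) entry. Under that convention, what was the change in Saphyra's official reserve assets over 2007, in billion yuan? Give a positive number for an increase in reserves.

Official reserve transactions balance = -(127.87 + (-23.24) + 119.16) = -223.79
An accumulation of reserves is recorded as a debit (negative entry), so the change in the stock of reserves is the negative of that balance.
Change in official reserves = -(-223.79) = 223.79

223.79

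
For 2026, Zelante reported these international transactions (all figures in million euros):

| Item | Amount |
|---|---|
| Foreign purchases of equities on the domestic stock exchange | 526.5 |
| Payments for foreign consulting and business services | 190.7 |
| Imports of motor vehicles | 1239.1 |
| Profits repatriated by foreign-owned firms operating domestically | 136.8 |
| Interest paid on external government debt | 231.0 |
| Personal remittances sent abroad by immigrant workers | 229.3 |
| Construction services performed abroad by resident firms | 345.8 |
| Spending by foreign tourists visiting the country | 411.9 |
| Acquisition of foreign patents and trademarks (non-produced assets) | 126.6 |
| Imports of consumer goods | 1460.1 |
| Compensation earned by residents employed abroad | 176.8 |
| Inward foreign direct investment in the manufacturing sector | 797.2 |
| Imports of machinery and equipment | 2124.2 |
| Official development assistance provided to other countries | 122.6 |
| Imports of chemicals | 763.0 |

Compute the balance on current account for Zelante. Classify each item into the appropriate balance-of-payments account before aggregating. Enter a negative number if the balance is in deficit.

-5562.3

Goods: -1239.1 - 1460.1 - 763.0 - 2124.2 = -5586.4
Services: 411.9 - 190.7 + 345.8 = 567.0
Primary income: -231.0 - 136.8 + 176.8 = -191.0
Secondary income: -122.6 - 229.3 = -351.9
Current account = (-5586.4) + 567.0 + (-191.0) + (-351.9) = -5562.3
(Excluded from the current account — financial account: foreign purchases of equities on the domestic stock exchange 526.5, inward foreign direct investment in the manufacturing sector 797.2; capital account: acquisition of foreign patents and trademarks (non-produced assets) 126.6.)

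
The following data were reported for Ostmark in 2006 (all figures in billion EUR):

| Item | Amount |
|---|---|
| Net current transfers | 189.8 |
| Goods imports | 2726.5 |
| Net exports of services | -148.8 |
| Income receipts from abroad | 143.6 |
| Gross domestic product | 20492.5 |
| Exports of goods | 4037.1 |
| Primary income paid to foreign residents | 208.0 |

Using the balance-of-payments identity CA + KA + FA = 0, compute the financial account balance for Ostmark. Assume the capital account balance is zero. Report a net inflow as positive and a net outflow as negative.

Goods balance = 4037.1 - 2726.5 = 1310.6
Services balance = -148.8
Trade balance (goods + services) = 1310.6 + (-148.8) = 1161.8
Net primary income = 143.6 - 208.0 = -64.4
Net secondary income = 189.8
Current account = 1161.8 + (-64.4) + 189.8 = 1287.2
Financial account = -(1287.2) = -1287.2

-1287.2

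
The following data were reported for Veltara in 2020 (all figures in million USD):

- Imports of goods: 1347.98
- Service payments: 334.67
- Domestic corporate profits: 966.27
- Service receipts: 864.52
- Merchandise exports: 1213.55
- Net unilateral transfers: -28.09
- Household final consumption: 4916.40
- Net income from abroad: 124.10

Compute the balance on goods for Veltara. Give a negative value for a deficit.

-134.43

Goods balance = 1213.55 - 1347.98 = -134.43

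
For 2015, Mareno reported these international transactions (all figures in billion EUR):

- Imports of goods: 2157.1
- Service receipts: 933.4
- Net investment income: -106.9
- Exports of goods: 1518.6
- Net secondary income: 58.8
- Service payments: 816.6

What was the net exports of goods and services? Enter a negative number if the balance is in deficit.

-521.7

Goods balance = 1518.6 - 2157.1 = -638.5
Services balance = 933.4 - 816.6 = 116.8
Trade balance (goods + services) = -638.5 + 116.8 = -521.7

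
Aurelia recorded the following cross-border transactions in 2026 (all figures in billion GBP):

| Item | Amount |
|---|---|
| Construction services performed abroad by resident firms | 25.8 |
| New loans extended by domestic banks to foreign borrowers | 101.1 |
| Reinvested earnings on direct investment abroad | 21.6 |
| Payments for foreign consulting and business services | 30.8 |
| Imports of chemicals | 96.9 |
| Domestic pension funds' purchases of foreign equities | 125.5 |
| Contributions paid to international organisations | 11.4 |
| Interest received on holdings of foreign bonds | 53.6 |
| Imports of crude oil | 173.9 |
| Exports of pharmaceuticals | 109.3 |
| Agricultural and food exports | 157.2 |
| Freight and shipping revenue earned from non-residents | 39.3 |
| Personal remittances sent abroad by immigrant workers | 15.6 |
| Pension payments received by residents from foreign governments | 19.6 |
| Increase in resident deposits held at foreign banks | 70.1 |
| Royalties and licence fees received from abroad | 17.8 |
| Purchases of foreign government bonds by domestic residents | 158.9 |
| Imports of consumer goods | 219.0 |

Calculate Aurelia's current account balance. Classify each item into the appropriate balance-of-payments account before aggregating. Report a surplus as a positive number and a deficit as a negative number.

Goods: 157.2 + 109.3 - 96.9 - 219.0 - 173.9 = -223.3
Services: 17.8 - 30.8 + 39.3 + 25.8 = 52.1
Primary income: 53.6 + 21.6 = 75.2
Secondary income: 19.6 - 15.6 - 11.4 = -7.4
Current account = (-223.3) + 52.1 + 75.2 + (-7.4) = -103.4
(Excluded from the current account — financial account: new loans extended by domestic banks to foreign borrowers 101.1, domestic pension funds' purchases of foreign equities 125.5, increase in resident deposits held at foreign banks 70.1, purchases of foreign government bonds by domestic residents 158.9.)

-103.4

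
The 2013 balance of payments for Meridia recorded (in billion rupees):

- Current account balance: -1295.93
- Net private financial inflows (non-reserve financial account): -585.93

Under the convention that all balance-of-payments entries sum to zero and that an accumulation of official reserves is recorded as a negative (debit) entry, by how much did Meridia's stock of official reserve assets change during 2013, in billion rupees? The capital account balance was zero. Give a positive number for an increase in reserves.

Official reserve transactions balance = -((-1295.93) + (-585.93)) = 1881.86
An accumulation of reserves is recorded as a debit (negative entry), so the change in the stock of reserves is the negative of that balance.
Change in official reserves = -(1881.86) = -1881.86

-1881.86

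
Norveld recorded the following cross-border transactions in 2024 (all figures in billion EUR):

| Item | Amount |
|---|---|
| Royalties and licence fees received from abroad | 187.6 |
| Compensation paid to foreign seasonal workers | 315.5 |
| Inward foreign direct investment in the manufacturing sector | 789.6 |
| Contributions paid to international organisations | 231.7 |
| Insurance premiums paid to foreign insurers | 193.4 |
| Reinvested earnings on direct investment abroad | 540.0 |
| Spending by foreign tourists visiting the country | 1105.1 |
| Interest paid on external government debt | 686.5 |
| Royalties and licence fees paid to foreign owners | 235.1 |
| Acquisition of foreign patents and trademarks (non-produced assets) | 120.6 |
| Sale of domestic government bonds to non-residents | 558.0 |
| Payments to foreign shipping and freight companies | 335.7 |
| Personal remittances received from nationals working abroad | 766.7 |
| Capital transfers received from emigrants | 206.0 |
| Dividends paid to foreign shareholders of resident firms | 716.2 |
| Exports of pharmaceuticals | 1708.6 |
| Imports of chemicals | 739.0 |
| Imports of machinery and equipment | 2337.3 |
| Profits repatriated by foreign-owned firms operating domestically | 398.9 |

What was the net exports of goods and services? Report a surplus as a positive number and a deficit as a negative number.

Goods: 1708.6 - 739.0 - 2337.3 = -1367.7
Services: -193.4 - 335.7 + 1105.1 - 235.1 + 187.6 = 528.5
Trade balance = -1367.7 + 528.5 = -839.2
(Excluded from the trade balance — primary income: compensation paid to foreign seasonal workers 315.5, reinvested earnings on direct investment abroad 540.0, interest paid on external government debt 686.5, dividends paid to foreign shareholders of resident firms 716.2, profits repatriated by foreign-owned firms operating domestically 398.9; financial account: inward foreign direct investment in the manufacturing sector 789.6, sale of domestic government bonds to non-residents 558.0; secondary income: contributions paid to international organisations 231.7, personal remittances received from nationals working abroad 766.7; capital account: acquisition of foreign patents and trademarks (non-produced assets) 120.6, capital transfers received from emigrants 206.0.)

-839.2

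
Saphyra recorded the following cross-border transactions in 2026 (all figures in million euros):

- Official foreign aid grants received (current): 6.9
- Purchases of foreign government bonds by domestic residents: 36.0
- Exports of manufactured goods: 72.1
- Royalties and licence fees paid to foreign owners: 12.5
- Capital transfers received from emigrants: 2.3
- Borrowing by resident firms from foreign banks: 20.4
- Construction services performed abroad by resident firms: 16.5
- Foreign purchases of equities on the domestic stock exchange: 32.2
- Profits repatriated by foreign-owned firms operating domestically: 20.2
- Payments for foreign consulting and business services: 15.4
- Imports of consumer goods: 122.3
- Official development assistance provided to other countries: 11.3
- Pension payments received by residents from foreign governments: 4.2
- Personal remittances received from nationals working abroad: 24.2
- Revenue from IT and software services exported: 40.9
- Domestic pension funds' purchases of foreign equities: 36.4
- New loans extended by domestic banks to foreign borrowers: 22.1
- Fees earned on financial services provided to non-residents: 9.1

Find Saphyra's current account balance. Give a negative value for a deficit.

Goods: -122.3 + 72.1 = -50.2
Services: 16.5 - 15.4 + 40.9 - 12.5 + 9.1 = 38.6
Primary income: -20.2
Secondary income: 24.2 + 4.2 - 11.3 + 6.9 = 24.0
Current account = (-50.2) + 38.6 + (-20.2) + 24.0 = -7.8
(Excluded from the current account — financial account: purchases of foreign government bonds by domestic residents 36.0, borrowing by resident firms from foreign banks 20.4, foreign purchases of equities on the domestic stock exchange 32.2, domestic pension funds' purchases of foreign equities 36.4, new loans extended by domestic banks to foreign borrowers 22.1; capital account: capital transfers received from emigrants 2.3.)

-7.8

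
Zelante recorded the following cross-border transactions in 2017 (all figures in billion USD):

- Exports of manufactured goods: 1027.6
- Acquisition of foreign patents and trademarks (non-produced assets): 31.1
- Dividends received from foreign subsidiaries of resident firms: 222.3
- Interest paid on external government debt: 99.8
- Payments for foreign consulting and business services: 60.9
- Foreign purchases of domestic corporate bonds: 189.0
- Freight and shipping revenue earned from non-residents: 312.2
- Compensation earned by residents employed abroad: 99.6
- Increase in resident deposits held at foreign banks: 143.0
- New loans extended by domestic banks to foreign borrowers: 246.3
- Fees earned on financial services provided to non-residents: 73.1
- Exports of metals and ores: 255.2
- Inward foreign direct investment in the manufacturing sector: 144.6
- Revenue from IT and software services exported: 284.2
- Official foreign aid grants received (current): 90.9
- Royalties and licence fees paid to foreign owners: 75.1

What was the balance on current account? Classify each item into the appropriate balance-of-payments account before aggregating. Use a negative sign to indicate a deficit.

Goods: 1027.6 + 255.2 = 1282.8
Services: 73.1 - 75.1 - 60.9 + 284.2 + 312.2 = 533.5
Primary income: -99.8 + 222.3 + 99.6 = 222.1
Secondary income: 90.9
Current account = 1282.8 + 533.5 + 222.1 + 90.9 = 2129.3
(Excluded from the current account — capital account: acquisition of foreign patents and trademarks (non-produced assets) 31.1; financial account: foreign purchases of domestic corporate bonds 189.0, increase in resident deposits held at foreign banks 143.0, new loans extended by domestic banks to foreign borrowers 246.3, inward foreign direct investment in the manufacturing sector 144.6.)

2129.3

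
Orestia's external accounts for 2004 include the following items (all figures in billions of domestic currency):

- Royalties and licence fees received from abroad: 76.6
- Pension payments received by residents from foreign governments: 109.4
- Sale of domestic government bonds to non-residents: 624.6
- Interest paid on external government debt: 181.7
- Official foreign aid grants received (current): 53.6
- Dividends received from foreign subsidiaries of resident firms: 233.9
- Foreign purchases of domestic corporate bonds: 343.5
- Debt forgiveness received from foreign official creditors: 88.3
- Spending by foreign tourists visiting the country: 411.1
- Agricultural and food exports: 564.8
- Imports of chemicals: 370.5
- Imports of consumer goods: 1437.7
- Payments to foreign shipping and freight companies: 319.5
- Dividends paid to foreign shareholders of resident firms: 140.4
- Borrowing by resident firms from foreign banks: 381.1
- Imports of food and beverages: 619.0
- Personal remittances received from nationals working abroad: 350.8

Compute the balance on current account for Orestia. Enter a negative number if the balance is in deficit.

Goods: 564.8 - 619.0 - 1437.7 - 370.5 = -1862.4
Services: -319.5 + 76.6 + 411.1 = 168.2
Primary income: -140.4 - 181.7 + 233.9 = -88.2
Secondary income: 109.4 + 350.8 + 53.6 = 513.8
Current account = (-1862.4) + 168.2 + (-88.2) + 513.8 = -1268.6
(Excluded from the current account — financial account: sale of domestic government bonds to non-residents 624.6, foreign purchases of domestic corporate bonds 343.5, borrowing by resident firms from foreign banks 381.1; capital account: debt forgiveness received from foreign official creditors 88.3.)

-1268.6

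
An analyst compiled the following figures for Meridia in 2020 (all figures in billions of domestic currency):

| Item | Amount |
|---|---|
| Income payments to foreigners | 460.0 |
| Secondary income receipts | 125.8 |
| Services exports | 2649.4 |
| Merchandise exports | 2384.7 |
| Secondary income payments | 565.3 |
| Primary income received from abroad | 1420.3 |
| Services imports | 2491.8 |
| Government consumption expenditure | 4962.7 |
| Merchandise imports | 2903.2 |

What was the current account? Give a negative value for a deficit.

Goods balance = 2384.7 - 2903.2 = -518.5
Services balance = 2649.4 - 2491.8 = 157.6
Trade balance (goods + services) = -518.5 + 157.6 = -360.9
Net primary income = 1420.3 - 460.0 = 960.3
Net secondary income = 125.8 - 565.3 = -439.5
Current account = -360.9 + 960.3 + (-439.5) = 159.9

159.9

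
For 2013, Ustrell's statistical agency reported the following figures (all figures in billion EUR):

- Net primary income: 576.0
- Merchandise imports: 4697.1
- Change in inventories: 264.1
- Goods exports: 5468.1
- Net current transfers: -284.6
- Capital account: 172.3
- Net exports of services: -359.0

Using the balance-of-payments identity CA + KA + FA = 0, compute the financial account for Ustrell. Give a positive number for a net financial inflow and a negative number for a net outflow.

-875.7

Goods balance = 5468.1 - 4697.1 = 771.0
Services balance = -359.0
Trade balance (goods + services) = 771.0 + (-359.0) = 412.0
Net primary income = 576.0
Net secondary income = -284.6
Current account = 412.0 + 576.0 + (-284.6) = 703.4
Financial account = -(703.4 + 172.3) = -875.7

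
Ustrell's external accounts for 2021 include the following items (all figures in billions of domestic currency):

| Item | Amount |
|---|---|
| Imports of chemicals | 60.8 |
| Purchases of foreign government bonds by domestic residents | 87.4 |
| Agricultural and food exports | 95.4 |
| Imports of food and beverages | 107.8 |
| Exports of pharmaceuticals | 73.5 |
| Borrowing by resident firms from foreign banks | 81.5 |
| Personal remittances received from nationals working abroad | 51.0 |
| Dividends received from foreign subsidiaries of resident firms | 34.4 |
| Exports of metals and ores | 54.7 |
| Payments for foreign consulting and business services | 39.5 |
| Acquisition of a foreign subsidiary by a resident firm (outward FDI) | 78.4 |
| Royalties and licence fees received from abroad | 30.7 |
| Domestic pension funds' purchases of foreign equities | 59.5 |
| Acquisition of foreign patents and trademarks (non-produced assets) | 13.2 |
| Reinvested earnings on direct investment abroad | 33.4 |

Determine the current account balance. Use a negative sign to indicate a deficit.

165.0

Goods: -60.8 + 54.7 + 73.5 - 107.8 + 95.4 = 55.0
Services: -39.5 + 30.7 = -8.8
Primary income: 33.4 + 34.4 = 67.8
Secondary income: 51.0
Current account = 55.0 + (-8.8) + 67.8 + 51.0 = 165.0
(Excluded from the current account — financial account: purchases of foreign government bonds by domestic residents 87.4, borrowing by resident firms from foreign banks 81.5, acquisition of a foreign subsidiary by a resident firm (outward FDI) 78.4, domestic pension funds' purchases of foreign equities 59.5; capital account: acquisition of foreign patents and trademarks (non-produced assets) 13.2.)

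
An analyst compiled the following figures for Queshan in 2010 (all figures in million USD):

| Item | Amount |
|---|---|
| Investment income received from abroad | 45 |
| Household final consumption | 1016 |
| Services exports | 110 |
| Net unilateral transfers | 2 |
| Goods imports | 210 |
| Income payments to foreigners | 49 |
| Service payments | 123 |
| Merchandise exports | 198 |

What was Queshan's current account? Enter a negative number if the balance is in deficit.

Goods balance = 198 - 210 = -12
Services balance = 110 - 123 = -13
Trade balance (goods + services) = -12 + (-13) = -25
Net primary income = 45 - 49 = -4
Net secondary income = 2
Current account = -25 + (-4) + 2 = -27

-27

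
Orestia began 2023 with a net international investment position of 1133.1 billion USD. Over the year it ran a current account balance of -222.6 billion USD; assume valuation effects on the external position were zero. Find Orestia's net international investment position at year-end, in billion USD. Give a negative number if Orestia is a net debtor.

910.5

With no valuation effects, change in NIIP = current account = -222.6
End-of-year NIIP = 1133.1 + (-222.6) = 910.5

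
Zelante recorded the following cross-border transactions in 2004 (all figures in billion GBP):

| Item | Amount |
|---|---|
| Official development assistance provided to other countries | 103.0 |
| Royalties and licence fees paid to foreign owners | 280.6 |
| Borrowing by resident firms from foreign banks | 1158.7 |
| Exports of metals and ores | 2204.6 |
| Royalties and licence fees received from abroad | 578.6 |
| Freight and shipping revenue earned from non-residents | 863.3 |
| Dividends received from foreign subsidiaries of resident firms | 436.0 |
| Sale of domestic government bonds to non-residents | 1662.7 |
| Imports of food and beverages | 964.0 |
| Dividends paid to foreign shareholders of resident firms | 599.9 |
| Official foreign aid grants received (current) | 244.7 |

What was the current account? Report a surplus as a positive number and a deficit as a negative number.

2379.7

Goods: 2204.6 - 964.0 = 1240.6
Services: 578.6 + 863.3 - 280.6 = 1161.3
Primary income: 436.0 - 599.9 = -163.9
Secondary income: 244.7 - 103.0 = 141.7
Current account = 1240.6 + 1161.3 + (-163.9) + 141.7 = 2379.7
(Excluded from the current account — financial account: borrowing by resident firms from foreign banks 1158.7, sale of domestic government bonds to non-residents 1662.7.)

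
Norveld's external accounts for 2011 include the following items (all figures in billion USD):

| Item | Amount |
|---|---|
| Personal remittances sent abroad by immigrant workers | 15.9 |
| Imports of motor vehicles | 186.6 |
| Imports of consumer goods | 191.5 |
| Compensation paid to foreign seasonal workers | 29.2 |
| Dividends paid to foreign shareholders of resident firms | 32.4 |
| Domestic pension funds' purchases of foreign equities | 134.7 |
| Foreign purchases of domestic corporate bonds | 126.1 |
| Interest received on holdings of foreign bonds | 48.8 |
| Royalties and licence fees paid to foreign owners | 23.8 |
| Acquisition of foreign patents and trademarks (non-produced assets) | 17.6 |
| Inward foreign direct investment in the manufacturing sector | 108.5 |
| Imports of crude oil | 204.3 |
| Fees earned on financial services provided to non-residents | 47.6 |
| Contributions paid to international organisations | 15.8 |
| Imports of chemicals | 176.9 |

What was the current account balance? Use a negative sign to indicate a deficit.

-780.0

Goods: -191.5 - 186.6 - 204.3 - 176.9 = -759.3
Services: -23.8 + 47.6 = 23.8
Primary income: 48.8 - 32.4 - 29.2 = -12.8
Secondary income: -15.8 - 15.9 = -31.7
Current account = (-759.3) + 23.8 + (-12.8) + (-31.7) = -780.0
(Excluded from the current account — financial account: domestic pension funds' purchases of foreign equities 134.7, foreign purchases of domestic corporate bonds 126.1, inward foreign direct investment in the manufacturing sector 108.5; capital account: acquisition of foreign patents and trademarks (non-produced assets) 17.6.)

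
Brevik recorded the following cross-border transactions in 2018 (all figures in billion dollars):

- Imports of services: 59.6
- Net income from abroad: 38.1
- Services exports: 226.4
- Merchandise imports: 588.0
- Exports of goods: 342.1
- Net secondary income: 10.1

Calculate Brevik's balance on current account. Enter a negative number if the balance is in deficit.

Goods balance = 342.1 - 588.0 = -245.9
Services balance = 226.4 - 59.6 = 166.8
Trade balance (goods + services) = -245.9 + 166.8 = -79.1
Net primary income = 38.1
Net secondary income = 10.1
Current account = -79.1 + 38.1 + 10.1 = -30.9

-30.9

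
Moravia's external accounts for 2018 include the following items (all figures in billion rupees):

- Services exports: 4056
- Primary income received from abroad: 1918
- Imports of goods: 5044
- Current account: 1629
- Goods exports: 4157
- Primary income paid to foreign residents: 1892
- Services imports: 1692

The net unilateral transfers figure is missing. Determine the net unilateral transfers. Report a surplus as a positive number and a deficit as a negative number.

126

Current account = goods balance + services balance + net primary income + net secondary income
Sum of the known components = 1503
Net unilateral transfers = CA - (known components) = 1629 - 1503 = 126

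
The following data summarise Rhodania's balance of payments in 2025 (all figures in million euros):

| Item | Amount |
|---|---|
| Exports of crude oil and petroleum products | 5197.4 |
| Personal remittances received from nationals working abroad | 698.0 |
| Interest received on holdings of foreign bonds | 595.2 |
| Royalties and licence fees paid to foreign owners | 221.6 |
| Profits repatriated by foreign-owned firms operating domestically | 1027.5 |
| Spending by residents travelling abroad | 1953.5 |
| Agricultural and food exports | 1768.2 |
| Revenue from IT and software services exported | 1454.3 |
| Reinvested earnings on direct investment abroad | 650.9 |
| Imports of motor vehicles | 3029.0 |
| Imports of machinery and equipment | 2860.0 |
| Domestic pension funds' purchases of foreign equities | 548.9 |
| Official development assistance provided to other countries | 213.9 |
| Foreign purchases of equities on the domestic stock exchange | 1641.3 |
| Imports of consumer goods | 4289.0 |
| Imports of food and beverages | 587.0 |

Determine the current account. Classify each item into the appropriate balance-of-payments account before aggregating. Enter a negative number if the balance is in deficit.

Goods: 5197.4 - 3029.0 - 2860.0 - 4289.0 - 587.0 + 1768.2 = -3799.4
Services: -1953.5 + 1454.3 - 221.6 = -720.8
Primary income: 650.9 + 595.2 - 1027.5 = 218.6
Secondary income: -213.9 + 698.0 = 484.1
Current account = (-3799.4) + (-720.8) + 218.6 + 484.1 = -3817.5
(Excluded from the current account — financial account: domestic pension funds' purchases of foreign equities 548.9, foreign purchases of equities on the domestic stock exchange 1641.3.)

-3817.5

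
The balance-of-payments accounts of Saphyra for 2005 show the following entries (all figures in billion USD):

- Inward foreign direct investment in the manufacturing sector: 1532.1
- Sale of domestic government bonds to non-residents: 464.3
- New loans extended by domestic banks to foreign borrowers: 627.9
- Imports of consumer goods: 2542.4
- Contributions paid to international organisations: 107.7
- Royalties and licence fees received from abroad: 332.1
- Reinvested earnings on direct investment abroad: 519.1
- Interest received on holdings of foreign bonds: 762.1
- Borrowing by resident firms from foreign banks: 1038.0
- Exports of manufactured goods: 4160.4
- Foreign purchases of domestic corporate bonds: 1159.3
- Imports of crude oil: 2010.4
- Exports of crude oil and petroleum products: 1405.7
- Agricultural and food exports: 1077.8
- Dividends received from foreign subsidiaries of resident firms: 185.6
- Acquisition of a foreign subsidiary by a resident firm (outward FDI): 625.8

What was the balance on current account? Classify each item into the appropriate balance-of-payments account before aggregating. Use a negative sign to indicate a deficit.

3782.3

Goods: 1405.7 + 4160.4 - 2010.4 - 2542.4 + 1077.8 = 2091.1
Services: 332.1
Primary income: 519.1 + 762.1 + 185.6 = 1466.8
Secondary income: -107.7
Current account = 2091.1 + 332.1 + 1466.8 + (-107.7) = 3782.3
(Excluded from the current account — financial account: inward foreign direct investment in the manufacturing sector 1532.1, sale of domestic government bonds to non-residents 464.3, new loans extended by domestic banks to foreign borrowers 627.9, borrowing by resident firms from foreign banks 1038.0, foreign purchases of domestic corporate bonds 1159.3, acquisition of a foreign subsidiary by a resident firm (outward FDI) 625.8.)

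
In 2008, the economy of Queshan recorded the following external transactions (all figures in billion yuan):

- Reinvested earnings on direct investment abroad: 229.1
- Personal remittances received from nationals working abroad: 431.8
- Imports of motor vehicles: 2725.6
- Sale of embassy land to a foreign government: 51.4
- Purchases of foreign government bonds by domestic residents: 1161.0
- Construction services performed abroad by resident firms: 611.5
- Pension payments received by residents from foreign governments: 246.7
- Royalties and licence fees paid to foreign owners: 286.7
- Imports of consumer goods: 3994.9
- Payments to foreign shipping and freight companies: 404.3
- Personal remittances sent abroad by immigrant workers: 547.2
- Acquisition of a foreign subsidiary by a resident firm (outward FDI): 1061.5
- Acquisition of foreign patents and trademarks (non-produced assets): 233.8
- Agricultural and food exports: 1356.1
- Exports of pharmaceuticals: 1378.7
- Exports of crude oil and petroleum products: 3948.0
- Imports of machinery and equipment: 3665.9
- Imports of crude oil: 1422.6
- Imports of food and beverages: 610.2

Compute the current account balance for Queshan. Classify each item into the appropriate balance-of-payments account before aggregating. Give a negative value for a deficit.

-5455.5

Goods: -3994.9 - 610.2 + 1356.1 + 1378.7 - 3665.9 - 2725.6 - 1422.6 + 3948.0 = -5736.4
Services: -286.7 - 404.3 + 611.5 = -79.5
Primary income: 229.1
Secondary income: 246.7 - 547.2 + 431.8 = 131.3
Current account = (-5736.4) + (-79.5) + 229.1 + 131.3 = -5455.5
(Excluded from the current account — capital account: sale of embassy land to a foreign government 51.4, acquisition of foreign patents and trademarks (non-produced assets) 233.8; financial account: purchases of foreign government bonds by domestic residents 1161.0, acquisition of a foreign subsidiary by a resident firm (outward FDI) 1061.5.)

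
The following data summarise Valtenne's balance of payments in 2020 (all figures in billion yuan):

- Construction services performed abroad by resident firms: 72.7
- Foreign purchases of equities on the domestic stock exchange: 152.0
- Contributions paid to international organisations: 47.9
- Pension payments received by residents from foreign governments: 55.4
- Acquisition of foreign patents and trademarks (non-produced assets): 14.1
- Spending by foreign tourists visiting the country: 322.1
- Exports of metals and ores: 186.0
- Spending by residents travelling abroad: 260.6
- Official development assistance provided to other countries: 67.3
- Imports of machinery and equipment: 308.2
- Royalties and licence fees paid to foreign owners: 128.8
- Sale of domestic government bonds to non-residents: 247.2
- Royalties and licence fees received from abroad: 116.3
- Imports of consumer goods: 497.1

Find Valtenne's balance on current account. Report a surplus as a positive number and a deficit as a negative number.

-557.4

Goods: -497.1 + 186.0 - 308.2 = -619.3
Services: -260.6 + 72.7 + 116.3 - 128.8 + 322.1 = 121.7
Secondary income: -47.9 - 67.3 + 55.4 = -59.8
Current account = (-619.3) + 121.7 + (-59.8) = -557.4
(Excluded from the current account — financial account: foreign purchases of equities on the domestic stock exchange 152.0, sale of domestic government bonds to non-residents 247.2; capital account: acquisition of foreign patents and trademarks (non-produced assets) 14.1.)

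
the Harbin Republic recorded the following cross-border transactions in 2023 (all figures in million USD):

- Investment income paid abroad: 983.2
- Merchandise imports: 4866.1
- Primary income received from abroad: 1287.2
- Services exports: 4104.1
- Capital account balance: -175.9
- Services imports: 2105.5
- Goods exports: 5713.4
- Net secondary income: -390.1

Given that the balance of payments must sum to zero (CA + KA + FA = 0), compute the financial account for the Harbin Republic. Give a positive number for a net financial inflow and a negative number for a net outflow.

Goods balance = 5713.4 - 4866.1 = 847.3
Services balance = 4104.1 - 2105.5 = 1998.6
Trade balance (goods + services) = 847.3 + 1998.6 = 2845.9
Net primary income = 1287.2 - 983.2 = 304.0
Net secondary income = -390.1
Current account = 2845.9 + 304.0 + (-390.1) = 2759.8
Financial account = -(2759.8 + (-175.9)) = -2583.9

-2583.9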